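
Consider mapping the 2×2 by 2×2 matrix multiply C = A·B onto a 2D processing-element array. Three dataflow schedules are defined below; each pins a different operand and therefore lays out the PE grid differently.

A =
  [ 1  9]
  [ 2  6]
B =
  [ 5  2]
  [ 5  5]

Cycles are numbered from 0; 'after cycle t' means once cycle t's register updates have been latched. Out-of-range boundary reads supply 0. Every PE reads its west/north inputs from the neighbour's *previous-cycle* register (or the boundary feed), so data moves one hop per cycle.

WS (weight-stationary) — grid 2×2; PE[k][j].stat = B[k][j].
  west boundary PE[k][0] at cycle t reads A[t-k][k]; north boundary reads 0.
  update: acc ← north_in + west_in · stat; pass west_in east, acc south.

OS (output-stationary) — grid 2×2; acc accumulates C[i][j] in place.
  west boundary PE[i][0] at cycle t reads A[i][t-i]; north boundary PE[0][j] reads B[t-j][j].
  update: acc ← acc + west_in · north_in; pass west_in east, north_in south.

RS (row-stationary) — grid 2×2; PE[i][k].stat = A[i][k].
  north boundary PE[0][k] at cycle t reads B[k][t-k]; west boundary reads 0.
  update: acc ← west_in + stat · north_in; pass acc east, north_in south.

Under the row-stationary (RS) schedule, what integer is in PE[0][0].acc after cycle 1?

PE[0][0].acc = 2

Tracing RS — 2×2 array, target PE[0][0]:
  step 0 · PE0,0: acc=5; fwd→5 fwd↓5
  step 1 · PE0,0: acc=2; fwd→2 fwd↓2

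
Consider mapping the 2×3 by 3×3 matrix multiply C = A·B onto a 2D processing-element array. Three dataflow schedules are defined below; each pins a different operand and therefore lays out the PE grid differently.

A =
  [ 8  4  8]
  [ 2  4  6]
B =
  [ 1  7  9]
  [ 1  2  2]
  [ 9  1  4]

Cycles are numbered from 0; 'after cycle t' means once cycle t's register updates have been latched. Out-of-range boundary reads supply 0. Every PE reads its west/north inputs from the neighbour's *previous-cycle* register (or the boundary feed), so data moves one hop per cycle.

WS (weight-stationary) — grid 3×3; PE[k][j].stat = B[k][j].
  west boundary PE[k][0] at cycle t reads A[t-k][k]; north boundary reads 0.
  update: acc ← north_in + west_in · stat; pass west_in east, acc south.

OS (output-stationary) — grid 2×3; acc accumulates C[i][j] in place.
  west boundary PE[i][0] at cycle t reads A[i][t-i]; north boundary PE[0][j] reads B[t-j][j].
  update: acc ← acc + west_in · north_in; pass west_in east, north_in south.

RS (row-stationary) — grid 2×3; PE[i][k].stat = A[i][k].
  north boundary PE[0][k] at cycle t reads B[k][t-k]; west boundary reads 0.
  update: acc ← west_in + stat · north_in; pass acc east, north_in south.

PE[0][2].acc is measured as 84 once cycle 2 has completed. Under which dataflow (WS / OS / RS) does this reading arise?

Under WS (3×3), PE[0][2]:
  c0 r0c2: 0 / 0 / 0
  c1 r0c2: 0 / 0 / 0
  c2 r0c2: 72 / 8 / 72
Under OS (2×3), PE[0][2]:
  c0 r0c2: 0 / 0 / 0
  c1 r0c2: 0 / 0 / 0
  c2 r0c2: 72 / 8 / 9
Under RS (2×3), PE[0][2]:
  c0 r0c2: 0 / 0 / 0
  c1 r0c2: 0 / 0 / 0
  c2 r0c2: 84 / 84 / 9

dataflow = RS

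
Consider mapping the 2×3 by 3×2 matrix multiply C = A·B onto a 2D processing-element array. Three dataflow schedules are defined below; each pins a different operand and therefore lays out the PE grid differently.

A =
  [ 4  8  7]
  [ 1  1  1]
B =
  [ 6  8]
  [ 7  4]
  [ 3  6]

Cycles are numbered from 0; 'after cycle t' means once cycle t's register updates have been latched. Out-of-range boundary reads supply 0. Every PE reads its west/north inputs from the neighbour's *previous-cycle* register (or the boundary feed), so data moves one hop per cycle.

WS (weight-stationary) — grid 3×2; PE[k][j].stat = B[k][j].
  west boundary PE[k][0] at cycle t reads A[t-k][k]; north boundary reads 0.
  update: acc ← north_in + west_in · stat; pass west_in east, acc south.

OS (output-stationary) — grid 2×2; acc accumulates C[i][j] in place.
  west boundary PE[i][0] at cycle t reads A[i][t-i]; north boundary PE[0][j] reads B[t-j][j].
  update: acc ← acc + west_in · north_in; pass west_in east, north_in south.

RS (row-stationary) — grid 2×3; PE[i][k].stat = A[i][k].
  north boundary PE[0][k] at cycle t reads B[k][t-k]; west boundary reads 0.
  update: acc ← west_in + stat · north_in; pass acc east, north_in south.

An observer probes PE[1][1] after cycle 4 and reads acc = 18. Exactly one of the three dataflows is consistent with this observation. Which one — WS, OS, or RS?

dataflow = OS

Under WS (3×2), PE[1][1]:
  [0] (1,1) acc=0 (h:0 v:0)
  [1] (1,1) acc=0 (h:0 v:0)
  [2] (1,1) acc=64 (h:8 v:64)
  [3] (1,1) acc=12 (h:1 v:12)
  [4] (1,1) acc=0 (h:0 v:0)
Under OS (2×2), PE[1][1]:
  [0] (1,1) acc=0 (h:0 v:0)
  [1] (1,1) acc=0 (h:0 v:0)
  [2] (1,1) acc=8 (h:1 v:8)
  [3] (1,1) acc=12 (h:1 v:4)
  [4] (1,1) acc=18 (h:1 v:6)
Under RS (2×3), PE[1][1]:
  [0] (1,1) acc=0 (h:0 v:0)
  [1] (1,1) acc=0 (h:0 v:0)
  [2] (1,1) acc=13 (h:13 v:7)
  [3] (1,1) acc=12 (h:12 v:4)
  [4] (1,1) acc=0 (h:0 v:0)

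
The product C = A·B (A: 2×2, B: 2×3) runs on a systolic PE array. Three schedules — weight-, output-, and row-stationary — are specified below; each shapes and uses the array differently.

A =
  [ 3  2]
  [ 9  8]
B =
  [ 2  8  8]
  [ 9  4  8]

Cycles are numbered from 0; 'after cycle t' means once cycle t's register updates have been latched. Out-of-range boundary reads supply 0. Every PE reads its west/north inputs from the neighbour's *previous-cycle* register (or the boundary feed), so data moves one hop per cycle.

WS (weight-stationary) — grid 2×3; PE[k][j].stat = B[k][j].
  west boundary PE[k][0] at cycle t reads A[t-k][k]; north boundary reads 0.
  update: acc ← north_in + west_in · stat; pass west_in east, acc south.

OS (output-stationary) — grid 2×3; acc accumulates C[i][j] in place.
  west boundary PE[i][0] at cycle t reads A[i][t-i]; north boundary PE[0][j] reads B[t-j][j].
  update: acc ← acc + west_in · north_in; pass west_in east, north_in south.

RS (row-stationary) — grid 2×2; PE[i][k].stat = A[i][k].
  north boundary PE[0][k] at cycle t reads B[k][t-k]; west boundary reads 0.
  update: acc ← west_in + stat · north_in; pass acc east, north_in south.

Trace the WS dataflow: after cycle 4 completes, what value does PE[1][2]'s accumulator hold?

PE[1][2].acc = 136

Tracing WS — 2×3 array, target PE[1][2]:
  [0] (0,2) acc=0 (h:0 v:0)
  [0] (1,1) acc=0 (h:0 v:0)
  [0] (1,2) acc=0 (h:0 v:0)
  [1] (0,2) acc=0 (h:0 v:0)
  [1] (1,1) acc=0 (h:0 v:0)
  [1] (1,2) acc=0 (h:0 v:0)
  [2] (0,2) acc=24 (h:3 v:24)
  [2] (1,1) acc=32 (h:2 v:32)
  [2] (1,2) acc=0 (h:0 v:0)
  [3] (0,2) acc=72 (h:9 v:72)
  [3] (1,1) acc=104 (h:8 v:104)
  [3] (1,2) acc=40 (h:2 v:40)
  [4] (0,2) acc=0 (h:0 v:0)
  [4] (1,1) acc=0 (h:0 v:0)
  [4] (1,2) acc=136 (h:8 v:136)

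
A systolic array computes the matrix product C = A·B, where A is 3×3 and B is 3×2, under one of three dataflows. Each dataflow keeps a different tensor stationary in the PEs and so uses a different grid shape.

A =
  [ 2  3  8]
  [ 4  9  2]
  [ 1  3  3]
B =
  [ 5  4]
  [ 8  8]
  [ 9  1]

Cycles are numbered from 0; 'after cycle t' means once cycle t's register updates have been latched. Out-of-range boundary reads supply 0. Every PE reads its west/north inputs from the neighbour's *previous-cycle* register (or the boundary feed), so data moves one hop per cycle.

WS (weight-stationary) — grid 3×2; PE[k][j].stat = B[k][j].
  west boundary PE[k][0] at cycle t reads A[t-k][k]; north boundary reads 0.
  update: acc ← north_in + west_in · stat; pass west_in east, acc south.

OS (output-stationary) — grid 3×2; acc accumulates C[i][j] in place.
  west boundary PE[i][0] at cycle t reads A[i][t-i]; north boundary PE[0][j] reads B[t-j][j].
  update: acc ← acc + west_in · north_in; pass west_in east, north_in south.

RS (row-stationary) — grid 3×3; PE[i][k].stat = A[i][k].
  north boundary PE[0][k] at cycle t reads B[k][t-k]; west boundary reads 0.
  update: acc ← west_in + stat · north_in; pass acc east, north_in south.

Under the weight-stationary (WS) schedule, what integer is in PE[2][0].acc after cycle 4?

WS (3×2). Following PE[2][0] plus its west/north inputs:
  after 0 — PE[1][0] acc=0, pass-E 0, pass-S 0
  after 0 — PE[2][0] acc=0, pass-E 0, pass-S 0
  after 1 — PE[1][0] acc=34, pass-E 3, pass-S 34
  after 1 — PE[2][0] acc=0, pass-E 0, pass-S 0
  after 2 — PE[1][0] acc=92, pass-E 9, pass-S 92
  after 2 — PE[2][0] acc=106, pass-E 8, pass-S 106
  after 3 — PE[1][0] acc=29, pass-E 3, pass-S 29
  after 3 — PE[2][0] acc=110, pass-E 2, pass-S 110
  after 4 — PE[1][0] acc=0, pass-E 0, pass-S 0
  after 4 — PE[2][0] acc=56, pass-E 3, pass-S 56

PE[2][0].acc = 56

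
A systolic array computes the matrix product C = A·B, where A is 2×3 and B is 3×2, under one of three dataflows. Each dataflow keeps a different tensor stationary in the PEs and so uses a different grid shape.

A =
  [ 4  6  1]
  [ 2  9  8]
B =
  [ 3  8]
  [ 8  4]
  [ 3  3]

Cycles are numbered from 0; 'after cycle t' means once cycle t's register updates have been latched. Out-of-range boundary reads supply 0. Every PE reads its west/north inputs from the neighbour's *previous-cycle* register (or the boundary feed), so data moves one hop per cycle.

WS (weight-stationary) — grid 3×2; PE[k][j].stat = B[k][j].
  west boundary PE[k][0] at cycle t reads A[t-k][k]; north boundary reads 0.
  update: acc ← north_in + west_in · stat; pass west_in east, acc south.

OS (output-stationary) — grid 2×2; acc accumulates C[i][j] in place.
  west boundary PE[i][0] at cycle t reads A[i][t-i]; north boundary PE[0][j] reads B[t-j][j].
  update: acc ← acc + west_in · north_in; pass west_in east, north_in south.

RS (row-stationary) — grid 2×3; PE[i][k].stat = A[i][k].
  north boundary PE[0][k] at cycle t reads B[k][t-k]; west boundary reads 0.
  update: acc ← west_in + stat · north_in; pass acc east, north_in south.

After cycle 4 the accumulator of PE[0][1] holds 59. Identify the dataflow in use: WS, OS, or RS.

dataflow = OS

Under WS (3×2), PE[0][1]:
  0: (0,1).acc=0  regs=<0,0>
  1: (0,1).acc=32  regs=<4,32>
  2: (0,1).acc=16  regs=<2,16>
  3: (0,1).acc=0  regs=<0,0>
  4: (0,1).acc=0  regs=<0,0>
Under OS (2×2), PE[0][1]:
  0: (0,1).acc=0  regs=<0,0>
  1: (0,1).acc=32  regs=<4,8>
  2: (0,1).acc=56  regs=<6,4>
  3: (0,1).acc=59  regs=<1,3>
  4: (0,1).acc=59  regs=<0,0>
Under RS (2×3), PE[0][1]:
  0: (0,1).acc=0  regs=<0,0>
  1: (0,1).acc=60  regs=<60,8>
  2: (0,1).acc=56  regs=<56,4>
  3: (0,1).acc=0  regs=<0,0>
  4: (0,1).acc=0  regs=<0,0>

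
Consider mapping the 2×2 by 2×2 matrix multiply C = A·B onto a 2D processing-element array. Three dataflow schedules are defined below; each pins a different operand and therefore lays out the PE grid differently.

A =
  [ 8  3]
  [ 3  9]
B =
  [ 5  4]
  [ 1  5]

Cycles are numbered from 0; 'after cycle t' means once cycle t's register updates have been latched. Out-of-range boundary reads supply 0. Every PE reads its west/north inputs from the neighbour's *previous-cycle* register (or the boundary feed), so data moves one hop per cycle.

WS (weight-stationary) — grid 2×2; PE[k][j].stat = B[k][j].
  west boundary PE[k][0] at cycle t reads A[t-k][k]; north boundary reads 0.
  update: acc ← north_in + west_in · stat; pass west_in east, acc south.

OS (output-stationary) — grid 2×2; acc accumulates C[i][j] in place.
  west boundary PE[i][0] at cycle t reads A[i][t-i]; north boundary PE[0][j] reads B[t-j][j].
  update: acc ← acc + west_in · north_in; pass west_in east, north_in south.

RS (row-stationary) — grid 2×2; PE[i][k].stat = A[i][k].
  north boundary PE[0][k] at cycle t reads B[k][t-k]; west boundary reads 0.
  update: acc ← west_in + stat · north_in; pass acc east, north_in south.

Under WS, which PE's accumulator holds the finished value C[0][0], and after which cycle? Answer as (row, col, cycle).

(row, col, cycle) = (1, 0, 1)

Under WS, C[0][0] lands at PE[1][0]:
  [0] (1,0) acc=0 (h:0 v:0)
  [1] (1,0) acc=43 (h:3 v:43)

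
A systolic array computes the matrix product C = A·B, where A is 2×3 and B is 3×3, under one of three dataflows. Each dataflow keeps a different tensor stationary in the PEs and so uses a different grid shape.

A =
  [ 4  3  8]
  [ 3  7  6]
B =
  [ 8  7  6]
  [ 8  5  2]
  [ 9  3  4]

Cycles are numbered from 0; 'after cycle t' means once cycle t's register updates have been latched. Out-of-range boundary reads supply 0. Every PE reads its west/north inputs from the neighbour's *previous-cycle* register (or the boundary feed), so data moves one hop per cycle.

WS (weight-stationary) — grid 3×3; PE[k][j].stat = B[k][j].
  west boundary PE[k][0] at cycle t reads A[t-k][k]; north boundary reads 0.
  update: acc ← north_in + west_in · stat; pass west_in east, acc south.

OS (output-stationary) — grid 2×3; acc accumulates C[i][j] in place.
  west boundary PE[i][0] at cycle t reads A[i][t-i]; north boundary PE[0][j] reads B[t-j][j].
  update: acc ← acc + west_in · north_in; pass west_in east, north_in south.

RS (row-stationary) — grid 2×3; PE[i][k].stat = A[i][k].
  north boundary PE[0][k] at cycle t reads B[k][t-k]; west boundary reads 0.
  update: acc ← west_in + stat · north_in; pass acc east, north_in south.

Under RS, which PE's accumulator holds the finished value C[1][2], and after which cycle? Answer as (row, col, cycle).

Under RS, C[1][2] lands at PE[1][2]:
  after 0 — PE[1][2] acc=0, pass-E 0, pass-S 0
  after 1 — PE[1][2] acc=0, pass-E 0, pass-S 0
  after 2 — PE[1][2] acc=0, pass-E 0, pass-S 0
  after 3 — PE[1][2] acc=134, pass-E 134, pass-S 9
  after 4 — PE[1][2] acc=74, pass-E 74, pass-S 3
  after 5 — PE[1][2] acc=56, pass-E 56, pass-S 4

(row, col, cycle) = (1, 2, 5)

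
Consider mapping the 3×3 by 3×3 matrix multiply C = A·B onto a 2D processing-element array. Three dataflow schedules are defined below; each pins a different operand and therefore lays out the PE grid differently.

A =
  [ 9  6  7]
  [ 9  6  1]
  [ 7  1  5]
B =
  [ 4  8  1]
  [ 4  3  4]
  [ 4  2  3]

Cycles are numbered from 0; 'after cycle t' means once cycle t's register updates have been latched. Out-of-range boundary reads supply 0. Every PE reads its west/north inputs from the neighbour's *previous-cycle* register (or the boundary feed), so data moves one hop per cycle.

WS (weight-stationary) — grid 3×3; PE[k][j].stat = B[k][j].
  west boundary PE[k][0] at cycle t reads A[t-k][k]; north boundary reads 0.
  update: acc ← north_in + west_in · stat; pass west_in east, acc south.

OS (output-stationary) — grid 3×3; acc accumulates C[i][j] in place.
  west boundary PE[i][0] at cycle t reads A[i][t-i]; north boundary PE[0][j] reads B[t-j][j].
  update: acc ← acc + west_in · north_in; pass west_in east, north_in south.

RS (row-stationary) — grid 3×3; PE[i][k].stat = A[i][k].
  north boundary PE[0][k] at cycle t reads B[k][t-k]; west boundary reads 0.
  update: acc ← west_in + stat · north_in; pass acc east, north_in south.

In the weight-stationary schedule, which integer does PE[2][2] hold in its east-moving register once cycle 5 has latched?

register = 1

WS 3×3: PE[2][2] cycle-by-cycle (with neighbour feeds):
  after 0 — PE[1][2] acc=0, pass-E 0, pass-S 0
  after 0 — PE[2][1] acc=0, pass-E 0, pass-S 0
  after 0 — PE[2][2] acc=0, pass-E 0, pass-S 0
  after 1 — PE[1][2] acc=0, pass-E 0, pass-S 0
  after 1 — PE[2][1] acc=0, pass-E 0, pass-S 0
  after 1 — PE[2][2] acc=0, pass-E 0, pass-S 0
  after 2 — PE[1][2] acc=0, pass-E 0, pass-S 0
  after 2 — PE[2][1] acc=0, pass-E 0, pass-S 0
  after 2 — PE[2][2] acc=0, pass-E 0, pass-S 0
  after 3 — PE[1][2] acc=33, pass-E 6, pass-S 33
  after 3 — PE[2][1] acc=104, pass-E 7, pass-S 104
  after 3 — PE[2][2] acc=0, pass-E 0, pass-S 0
  after 4 — PE[1][2] acc=33, pass-E 6, pass-S 33
  after 4 — PE[2][1] acc=92, pass-E 1, pass-S 92
  after 4 — PE[2][2] acc=54, pass-E 7, pass-S 54
  after 5 — PE[1][2] acc=11, pass-E 1, pass-S 11
  after 5 — PE[2][1] acc=69, pass-E 5, pass-S 69
  after 5 — PE[2][2] acc=36, pass-E 1, pass-S 36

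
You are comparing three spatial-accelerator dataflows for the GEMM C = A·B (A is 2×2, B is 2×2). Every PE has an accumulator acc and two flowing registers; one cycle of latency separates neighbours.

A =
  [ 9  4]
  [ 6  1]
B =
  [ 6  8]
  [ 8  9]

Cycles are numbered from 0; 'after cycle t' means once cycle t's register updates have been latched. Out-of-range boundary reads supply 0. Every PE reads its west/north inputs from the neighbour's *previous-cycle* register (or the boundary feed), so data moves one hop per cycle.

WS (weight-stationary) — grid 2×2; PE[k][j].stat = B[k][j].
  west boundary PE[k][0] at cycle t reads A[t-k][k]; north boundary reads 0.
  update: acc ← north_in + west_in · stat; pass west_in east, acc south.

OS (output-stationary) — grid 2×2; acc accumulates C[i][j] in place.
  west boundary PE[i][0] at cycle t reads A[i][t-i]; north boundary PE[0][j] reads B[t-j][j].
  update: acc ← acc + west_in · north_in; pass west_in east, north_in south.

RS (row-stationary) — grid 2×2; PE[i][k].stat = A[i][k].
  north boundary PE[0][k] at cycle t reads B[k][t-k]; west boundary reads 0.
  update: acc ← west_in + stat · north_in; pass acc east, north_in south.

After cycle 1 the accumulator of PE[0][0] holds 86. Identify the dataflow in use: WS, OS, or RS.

dataflow = OS

WS [2×2] PE[0][0] across cycles:
  step 0 · PE0,0: acc=54; fwd→9 fwd↓54
  step 1 · PE0,0: acc=36; fwd→6 fwd↓36
OS [2×2] PE[0][0] across cycles:
  step 0 · PE0,0: acc=54; fwd→9 fwd↓6
  step 1 · PE0,0: acc=86; fwd→4 fwd↓8
RS [2×2] PE[0][0] across cycles:
  step 0 · PE0,0: acc=54; fwd→54 fwd↓6
  step 1 · PE0,0: acc=72; fwd→72 fwd↓8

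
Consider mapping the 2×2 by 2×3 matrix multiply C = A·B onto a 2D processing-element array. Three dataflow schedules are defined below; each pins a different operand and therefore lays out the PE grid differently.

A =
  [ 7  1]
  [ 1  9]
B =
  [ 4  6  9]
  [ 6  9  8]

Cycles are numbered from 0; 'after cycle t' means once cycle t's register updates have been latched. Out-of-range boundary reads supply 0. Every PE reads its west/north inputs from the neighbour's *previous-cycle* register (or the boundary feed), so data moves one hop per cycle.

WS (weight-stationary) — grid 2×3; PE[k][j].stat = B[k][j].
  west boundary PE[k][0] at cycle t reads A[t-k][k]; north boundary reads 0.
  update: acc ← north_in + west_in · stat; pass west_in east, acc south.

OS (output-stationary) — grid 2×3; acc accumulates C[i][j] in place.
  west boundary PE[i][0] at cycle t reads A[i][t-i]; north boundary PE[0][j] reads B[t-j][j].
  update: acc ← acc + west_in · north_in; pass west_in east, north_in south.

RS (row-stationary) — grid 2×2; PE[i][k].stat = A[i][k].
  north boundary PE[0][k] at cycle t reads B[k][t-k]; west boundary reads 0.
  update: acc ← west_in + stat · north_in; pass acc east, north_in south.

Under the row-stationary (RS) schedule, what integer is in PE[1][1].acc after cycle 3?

RS 2×2: PE[1][1] cycle-by-cycle (with neighbour feeds):
  cycle 0: PE[0][1] → acc 0, east 0, south 0
  cycle 0: PE[1][0] → acc 0, east 0, south 0
  cycle 0: PE[1][1] → acc 0, east 0, south 0
  cycle 1: PE[0][1] → acc 34, east 34, south 6
  cycle 1: PE[1][0] → acc 4, east 4, south 4
  cycle 1: PE[1][1] → acc 0, east 0, south 0
  cycle 2: PE[0][1] → acc 51, east 51, south 9
  cycle 2: PE[1][0] → acc 6, east 6, south 6
  cycle 2: PE[1][1] → acc 58, east 58, south 6
  cycle 3: PE[0][1] → acc 71, east 71, south 8
  cycle 3: PE[1][0] → acc 9, east 9, south 9
  cycle 3: PE[1][1] → acc 87, east 87, south 9

PE[1][1].acc = 87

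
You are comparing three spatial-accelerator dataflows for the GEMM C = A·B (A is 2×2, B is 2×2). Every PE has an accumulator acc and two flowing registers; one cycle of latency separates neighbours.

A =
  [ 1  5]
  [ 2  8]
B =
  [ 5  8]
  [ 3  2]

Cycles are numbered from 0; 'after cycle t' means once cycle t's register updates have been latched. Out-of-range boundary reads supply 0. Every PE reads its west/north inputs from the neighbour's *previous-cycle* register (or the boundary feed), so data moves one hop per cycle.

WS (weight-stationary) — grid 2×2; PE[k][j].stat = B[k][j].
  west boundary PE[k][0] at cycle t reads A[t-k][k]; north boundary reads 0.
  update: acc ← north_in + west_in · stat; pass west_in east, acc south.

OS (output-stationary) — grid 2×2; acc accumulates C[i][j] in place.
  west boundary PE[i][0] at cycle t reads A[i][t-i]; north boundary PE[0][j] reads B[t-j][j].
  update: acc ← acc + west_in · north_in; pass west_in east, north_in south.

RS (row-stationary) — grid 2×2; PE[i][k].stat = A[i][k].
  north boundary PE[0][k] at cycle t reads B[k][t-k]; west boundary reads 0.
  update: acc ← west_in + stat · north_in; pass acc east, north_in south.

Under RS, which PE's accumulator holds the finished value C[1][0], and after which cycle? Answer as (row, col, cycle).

Under RS, C[1][0] lands at PE[1][1]:
  c0 r1c1: 0 / 0 / 0
  c1 r1c1: 0 / 0 / 0
  c2 r1c1: 34 / 34 / 3

(row, col, cycle) = (1, 1, 2)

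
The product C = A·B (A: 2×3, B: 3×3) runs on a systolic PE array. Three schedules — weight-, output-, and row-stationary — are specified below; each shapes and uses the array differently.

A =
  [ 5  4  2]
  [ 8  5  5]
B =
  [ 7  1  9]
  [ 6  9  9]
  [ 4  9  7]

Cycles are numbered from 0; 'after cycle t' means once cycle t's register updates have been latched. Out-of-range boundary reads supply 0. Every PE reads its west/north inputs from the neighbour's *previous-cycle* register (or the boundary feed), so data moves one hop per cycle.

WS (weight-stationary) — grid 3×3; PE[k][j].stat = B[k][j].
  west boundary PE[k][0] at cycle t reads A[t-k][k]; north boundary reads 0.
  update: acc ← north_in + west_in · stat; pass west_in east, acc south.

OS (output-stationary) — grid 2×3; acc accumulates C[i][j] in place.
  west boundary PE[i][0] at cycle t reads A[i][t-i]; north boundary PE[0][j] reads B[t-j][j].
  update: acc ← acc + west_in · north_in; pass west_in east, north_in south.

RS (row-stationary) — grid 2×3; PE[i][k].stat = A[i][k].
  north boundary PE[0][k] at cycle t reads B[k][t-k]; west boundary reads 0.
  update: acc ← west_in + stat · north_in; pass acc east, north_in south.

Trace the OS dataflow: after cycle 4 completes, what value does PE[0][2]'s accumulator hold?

PE[0][2].acc = 95

Tracing OS — 2×3 array, target PE[0][2]:
  c0 r0c1: 0 / 0 / 0
  c0 r0c2: 0 / 0 / 0
  c1 r0c1: 5 / 5 / 1
  c1 r0c2: 0 / 0 / 0
  c2 r0c1: 41 / 4 / 9
  c2 r0c2: 45 / 5 / 9
  c3 r0c1: 59 / 2 / 9
  c3 r0c2: 81 / 4 / 9
  c4 r0c1: 59 / 0 / 0
  c4 r0c2: 95 / 2 / 7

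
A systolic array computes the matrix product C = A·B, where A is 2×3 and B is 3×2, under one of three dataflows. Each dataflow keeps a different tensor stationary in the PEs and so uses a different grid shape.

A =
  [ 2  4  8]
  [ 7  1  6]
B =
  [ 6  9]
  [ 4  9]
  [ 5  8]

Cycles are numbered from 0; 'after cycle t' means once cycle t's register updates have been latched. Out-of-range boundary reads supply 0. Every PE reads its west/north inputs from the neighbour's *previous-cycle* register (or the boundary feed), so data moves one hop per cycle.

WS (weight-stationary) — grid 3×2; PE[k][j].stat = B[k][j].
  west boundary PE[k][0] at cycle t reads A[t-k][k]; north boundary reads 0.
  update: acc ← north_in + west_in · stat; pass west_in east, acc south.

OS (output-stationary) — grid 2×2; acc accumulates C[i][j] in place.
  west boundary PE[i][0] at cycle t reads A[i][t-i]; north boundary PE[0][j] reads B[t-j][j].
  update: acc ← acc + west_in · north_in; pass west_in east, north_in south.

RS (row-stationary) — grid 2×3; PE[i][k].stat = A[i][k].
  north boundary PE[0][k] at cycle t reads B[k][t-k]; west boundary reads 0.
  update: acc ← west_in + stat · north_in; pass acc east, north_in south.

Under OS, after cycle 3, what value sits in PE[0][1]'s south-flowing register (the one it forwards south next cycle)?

OS (2×2). Following PE[0][1] plus its west/north inputs:
  0: (0,0).acc=12  regs=<2,6>
  0: (0,1).acc=0  regs=<0,0>
  1: (0,0).acc=28  regs=<4,4>
  1: (0,1).acc=18  regs=<2,9>
  2: (0,0).acc=68  regs=<8,5>
  2: (0,1).acc=54  regs=<4,9>
  3: (0,0).acc=68  regs=<0,0>
  3: (0,1).acc=118  regs=<8,8>

register = 8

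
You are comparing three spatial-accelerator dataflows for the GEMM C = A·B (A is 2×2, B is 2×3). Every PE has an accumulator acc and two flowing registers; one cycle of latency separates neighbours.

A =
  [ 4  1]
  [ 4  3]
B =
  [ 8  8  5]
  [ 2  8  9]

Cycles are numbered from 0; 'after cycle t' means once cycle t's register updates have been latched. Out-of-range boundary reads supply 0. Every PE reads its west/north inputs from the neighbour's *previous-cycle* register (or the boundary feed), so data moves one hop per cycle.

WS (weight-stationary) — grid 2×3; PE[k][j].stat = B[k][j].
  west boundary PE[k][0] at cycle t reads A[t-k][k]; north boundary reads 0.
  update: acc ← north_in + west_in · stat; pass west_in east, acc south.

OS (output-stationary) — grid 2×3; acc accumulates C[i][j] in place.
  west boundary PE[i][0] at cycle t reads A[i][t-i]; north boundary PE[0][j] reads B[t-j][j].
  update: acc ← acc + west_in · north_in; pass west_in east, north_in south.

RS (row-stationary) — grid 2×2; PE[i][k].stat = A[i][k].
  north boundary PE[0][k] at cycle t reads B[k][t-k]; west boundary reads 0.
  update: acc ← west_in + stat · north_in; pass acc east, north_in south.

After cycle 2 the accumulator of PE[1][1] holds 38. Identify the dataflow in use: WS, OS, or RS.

dataflow = RS

WS [2×3] PE[1][1] across cycles:
  0: (1,1).acc=0  regs=<0,0>
  1: (1,1).acc=0  regs=<0,0>
  2: (1,1).acc=40  regs=<1,40>
OS [2×3] PE[1][1] across cycles:
  0: (1,1).acc=0  regs=<0,0>
  1: (1,1).acc=0  regs=<0,0>
  2: (1,1).acc=32  regs=<4,8>
RS [2×2] PE[1][1] across cycles:
  0: (1,1).acc=0  regs=<0,0>
  1: (1,1).acc=0  regs=<0,0>
  2: (1,1).acc=38  regs=<38,2>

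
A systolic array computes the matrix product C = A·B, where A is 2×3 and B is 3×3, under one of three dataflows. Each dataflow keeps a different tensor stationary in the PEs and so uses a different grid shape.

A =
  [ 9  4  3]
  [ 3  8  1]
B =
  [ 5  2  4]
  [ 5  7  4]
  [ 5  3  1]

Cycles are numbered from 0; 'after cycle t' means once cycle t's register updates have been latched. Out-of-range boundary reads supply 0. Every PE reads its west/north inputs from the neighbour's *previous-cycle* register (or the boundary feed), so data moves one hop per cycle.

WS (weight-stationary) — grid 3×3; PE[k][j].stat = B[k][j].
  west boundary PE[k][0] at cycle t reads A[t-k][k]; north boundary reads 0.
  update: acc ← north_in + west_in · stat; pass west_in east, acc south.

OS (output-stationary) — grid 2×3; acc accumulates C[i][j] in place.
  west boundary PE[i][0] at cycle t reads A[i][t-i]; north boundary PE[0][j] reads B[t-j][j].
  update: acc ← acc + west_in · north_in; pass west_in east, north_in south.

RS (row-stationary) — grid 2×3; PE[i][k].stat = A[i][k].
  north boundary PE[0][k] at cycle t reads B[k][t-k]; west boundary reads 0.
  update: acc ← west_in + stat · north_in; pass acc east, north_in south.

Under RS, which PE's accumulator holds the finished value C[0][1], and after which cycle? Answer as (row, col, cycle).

(row, col, cycle) = (0, 2, 3)

Under RS, C[0][1] lands at PE[0][2]:
  [0] (0,2) acc=0 (h:0 v:0)
  [1] (0,2) acc=0 (h:0 v:0)
  [2] (0,2) acc=80 (h:80 v:5)
  [3] (0,2) acc=55 (h:55 v:3)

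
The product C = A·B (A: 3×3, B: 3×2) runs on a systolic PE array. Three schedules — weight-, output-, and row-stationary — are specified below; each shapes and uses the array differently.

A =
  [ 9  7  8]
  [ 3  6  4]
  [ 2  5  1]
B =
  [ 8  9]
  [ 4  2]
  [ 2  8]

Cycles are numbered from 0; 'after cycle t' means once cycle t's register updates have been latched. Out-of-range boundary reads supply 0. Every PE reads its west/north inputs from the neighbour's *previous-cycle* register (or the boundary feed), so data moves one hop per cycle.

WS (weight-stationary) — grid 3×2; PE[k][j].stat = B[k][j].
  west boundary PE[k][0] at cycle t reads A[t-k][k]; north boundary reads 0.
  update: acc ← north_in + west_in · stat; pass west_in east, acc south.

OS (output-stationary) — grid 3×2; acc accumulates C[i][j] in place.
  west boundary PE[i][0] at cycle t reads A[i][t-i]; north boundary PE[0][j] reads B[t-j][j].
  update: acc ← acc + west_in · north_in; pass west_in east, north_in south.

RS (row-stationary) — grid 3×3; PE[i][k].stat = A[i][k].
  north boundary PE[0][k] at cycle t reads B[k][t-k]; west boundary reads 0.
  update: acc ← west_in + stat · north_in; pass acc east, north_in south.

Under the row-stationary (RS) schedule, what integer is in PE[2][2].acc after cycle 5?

PE[2][2].acc = 36

Tracing RS — 3×3 array, target PE[2][2]:
  c0 r1c2: 0 / 0 / 0
  c0 r2c1: 0 / 0 / 0
  c0 r2c2: 0 / 0 / 0
  c1 r1c2: 0 / 0 / 0
  c1 r2c1: 0 / 0 / 0
  c1 r2c2: 0 / 0 / 0
  c2 r1c2: 0 / 0 / 0
  c2 r2c1: 0 / 0 / 0
  c2 r2c2: 0 / 0 / 0
  c3 r1c2: 56 / 56 / 2
  c3 r2c1: 36 / 36 / 4
  c3 r2c2: 0 / 0 / 0
  c4 r1c2: 71 / 71 / 8
  c4 r2c1: 28 / 28 / 2
  c4 r2c2: 38 / 38 / 2
  c5 r1c2: 0 / 0 / 0
  c5 r2c1: 0 / 0 / 0
  c5 r2c2: 36 / 36 / 8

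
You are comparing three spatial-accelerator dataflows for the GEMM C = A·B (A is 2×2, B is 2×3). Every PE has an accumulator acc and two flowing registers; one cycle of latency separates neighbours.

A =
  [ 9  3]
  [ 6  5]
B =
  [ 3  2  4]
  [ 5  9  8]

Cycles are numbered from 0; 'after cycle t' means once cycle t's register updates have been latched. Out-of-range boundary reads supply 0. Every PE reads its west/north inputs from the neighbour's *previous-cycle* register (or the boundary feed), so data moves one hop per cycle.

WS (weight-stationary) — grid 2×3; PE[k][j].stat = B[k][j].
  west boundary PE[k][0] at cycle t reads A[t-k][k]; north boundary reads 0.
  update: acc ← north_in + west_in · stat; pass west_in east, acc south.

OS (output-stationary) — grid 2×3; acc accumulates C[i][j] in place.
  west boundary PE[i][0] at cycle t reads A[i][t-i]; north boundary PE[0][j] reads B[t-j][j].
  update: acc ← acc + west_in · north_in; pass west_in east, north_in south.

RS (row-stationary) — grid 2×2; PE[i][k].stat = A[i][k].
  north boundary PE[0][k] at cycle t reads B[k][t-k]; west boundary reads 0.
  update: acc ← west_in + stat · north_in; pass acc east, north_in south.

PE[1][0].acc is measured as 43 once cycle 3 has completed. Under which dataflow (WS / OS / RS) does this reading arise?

dataflow = OS

WS [2×3] PE[1][0] across cycles:
  t=0 PE[1][0]: acc=0 h=0 v=0
  t=1 PE[1][0]: acc=42 h=3 v=42
  t=2 PE[1][0]: acc=43 h=5 v=43
  t=3 PE[1][0]: acc=0 h=0 v=0
OS [2×3] PE[1][0] across cycles:
  t=0 PE[1][0]: acc=0 h=0 v=0
  t=1 PE[1][0]: acc=18 h=6 v=3
  t=2 PE[1][0]: acc=43 h=5 v=5
  t=3 PE[1][0]: acc=43 h=0 v=0
RS [2×2] PE[1][0] across cycles:
  t=0 PE[1][0]: acc=0 h=0 v=0
  t=1 PE[1][0]: acc=18 h=18 v=3
  t=2 PE[1][0]: acc=12 h=12 v=2
  t=3 PE[1][0]: acc=24 h=24 v=4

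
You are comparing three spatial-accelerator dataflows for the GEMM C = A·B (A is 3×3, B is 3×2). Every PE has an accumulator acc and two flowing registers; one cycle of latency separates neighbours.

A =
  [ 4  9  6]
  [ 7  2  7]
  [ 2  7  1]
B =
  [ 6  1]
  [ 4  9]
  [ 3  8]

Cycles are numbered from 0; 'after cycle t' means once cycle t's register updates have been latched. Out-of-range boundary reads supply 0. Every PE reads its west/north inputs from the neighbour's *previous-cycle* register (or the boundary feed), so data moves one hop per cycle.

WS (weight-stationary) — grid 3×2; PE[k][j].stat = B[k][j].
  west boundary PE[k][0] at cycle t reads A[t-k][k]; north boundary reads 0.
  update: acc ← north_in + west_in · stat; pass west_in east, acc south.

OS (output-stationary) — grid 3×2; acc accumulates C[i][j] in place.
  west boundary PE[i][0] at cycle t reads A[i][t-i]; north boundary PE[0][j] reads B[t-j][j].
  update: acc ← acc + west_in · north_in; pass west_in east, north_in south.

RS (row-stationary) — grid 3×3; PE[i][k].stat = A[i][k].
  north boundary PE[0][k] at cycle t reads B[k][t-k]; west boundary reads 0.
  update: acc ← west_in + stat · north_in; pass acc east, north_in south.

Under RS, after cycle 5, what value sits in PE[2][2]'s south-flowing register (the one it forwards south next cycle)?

register = 8

RS on a 3×3 grid — tracing PE[2][2] and its feeders:
  step 0 · PE1,2: acc=0; fwd→0 fwd↓0
  step 0 · PE2,1: acc=0; fwd→0 fwd↓0
  step 0 · PE2,2: acc=0; fwd→0 fwd↓0
  step 1 · PE1,2: acc=0; fwd→0 fwd↓0
  step 1 · PE2,1: acc=0; fwd→0 fwd↓0
  step 1 · PE2,2: acc=0; fwd→0 fwd↓0
  step 2 · PE1,2: acc=0; fwd→0 fwd↓0
  step 2 · PE2,1: acc=0; fwd→0 fwd↓0
  step 2 · PE2,2: acc=0; fwd→0 fwd↓0
  step 3 · PE1,2: acc=71; fwd→71 fwd↓3
  step 3 · PE2,1: acc=40; fwd→40 fwd↓4
  step 3 · PE2,2: acc=0; fwd→0 fwd↓0
  step 4 · PE1,2: acc=81; fwd→81 fwd↓8
  step 4 · PE2,1: acc=65; fwd→65 fwd↓9
  step 4 · PE2,2: acc=43; fwd→43 fwd↓3
  step 5 · PE1,2: acc=0; fwd→0 fwd↓0
  step 5 · PE2,1: acc=0; fwd→0 fwd↓0
  step 5 · PE2,2: acc=73; fwd→73 fwd↓8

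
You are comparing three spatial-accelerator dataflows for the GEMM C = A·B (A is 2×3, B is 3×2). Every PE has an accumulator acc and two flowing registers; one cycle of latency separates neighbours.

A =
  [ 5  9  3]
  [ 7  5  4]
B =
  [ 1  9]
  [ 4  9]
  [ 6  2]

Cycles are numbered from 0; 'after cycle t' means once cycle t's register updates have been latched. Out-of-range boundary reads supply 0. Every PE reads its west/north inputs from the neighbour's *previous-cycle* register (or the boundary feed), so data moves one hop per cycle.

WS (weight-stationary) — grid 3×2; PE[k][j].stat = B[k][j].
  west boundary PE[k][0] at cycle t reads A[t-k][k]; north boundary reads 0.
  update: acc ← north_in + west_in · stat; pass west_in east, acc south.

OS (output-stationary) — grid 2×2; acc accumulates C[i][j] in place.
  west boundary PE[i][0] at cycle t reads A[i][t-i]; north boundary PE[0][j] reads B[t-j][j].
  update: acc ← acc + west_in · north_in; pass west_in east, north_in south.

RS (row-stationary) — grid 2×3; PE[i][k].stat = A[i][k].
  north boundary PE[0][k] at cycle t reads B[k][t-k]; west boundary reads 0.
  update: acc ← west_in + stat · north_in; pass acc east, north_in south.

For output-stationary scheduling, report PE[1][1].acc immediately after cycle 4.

OS (2×2). Following PE[1][1] plus its west/north inputs:
  t=0 PE[0][1]: acc=0 h=0 v=0
  t=0 PE[1][0]: acc=0 h=0 v=0
  t=0 PE[1][1]: acc=0 h=0 v=0
  t=1 PE[0][1]: acc=45 h=5 v=9
  t=1 PE[1][0]: acc=7 h=7 v=1
  t=1 PE[1][1]: acc=0 h=0 v=0
  t=2 PE[0][1]: acc=126 h=9 v=9
  t=2 PE[1][0]: acc=27 h=5 v=4
  t=2 PE[1][1]: acc=63 h=7 v=9
  t=3 PE[0][1]: acc=132 h=3 v=2
  t=3 PE[1][0]: acc=51 h=4 v=6
  t=3 PE[1][1]: acc=108 h=5 v=9
  t=4 PE[0][1]: acc=132 h=0 v=0
  t=4 PE[1][0]: acc=51 h=0 v=0
  t=4 PE[1][1]: acc=116 h=4 v=2

PE[1][1].acc = 116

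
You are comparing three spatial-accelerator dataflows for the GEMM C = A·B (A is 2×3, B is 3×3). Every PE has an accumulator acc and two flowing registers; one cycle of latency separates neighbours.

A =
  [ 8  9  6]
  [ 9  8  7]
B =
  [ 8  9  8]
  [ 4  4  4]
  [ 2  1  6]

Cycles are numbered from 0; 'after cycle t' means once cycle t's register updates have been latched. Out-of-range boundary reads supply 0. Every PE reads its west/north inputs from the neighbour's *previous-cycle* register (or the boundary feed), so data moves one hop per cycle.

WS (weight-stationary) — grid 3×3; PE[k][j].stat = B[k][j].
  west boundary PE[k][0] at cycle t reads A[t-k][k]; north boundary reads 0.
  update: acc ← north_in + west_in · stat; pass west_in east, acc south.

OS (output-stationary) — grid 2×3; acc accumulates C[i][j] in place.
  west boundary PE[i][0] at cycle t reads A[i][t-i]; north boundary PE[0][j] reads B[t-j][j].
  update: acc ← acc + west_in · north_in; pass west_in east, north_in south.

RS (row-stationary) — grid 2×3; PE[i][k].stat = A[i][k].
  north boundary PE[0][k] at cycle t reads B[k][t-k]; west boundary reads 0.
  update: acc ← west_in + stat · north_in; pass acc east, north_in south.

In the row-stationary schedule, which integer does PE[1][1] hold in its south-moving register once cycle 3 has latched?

RS (2×3). Following PE[1][1] plus its west/north inputs:
  after 0 — PE[0][1] acc=0, pass-E 0, pass-S 0
  after 0 — PE[1][0] acc=0, pass-E 0, pass-S 0
  after 0 — PE[1][1] acc=0, pass-E 0, pass-S 0
  after 1 — PE[0][1] acc=100, pass-E 100, pass-S 4
  after 1 — PE[1][0] acc=72, pass-E 72, pass-S 8
  after 1 — PE[1][1] acc=0, pass-E 0, pass-S 0
  after 2 — PE[0][1] acc=108, pass-E 108, pass-S 4
  after 2 — PE[1][0] acc=81, pass-E 81, pass-S 9
  after 2 — PE[1][1] acc=104, pass-E 104, pass-S 4
  after 3 — PE[0][1] acc=100, pass-E 100, pass-S 4
  after 3 — PE[1][0] acc=72, pass-E 72, pass-S 8
  after 3 — PE[1][1] acc=113, pass-E 113, pass-S 4

register = 4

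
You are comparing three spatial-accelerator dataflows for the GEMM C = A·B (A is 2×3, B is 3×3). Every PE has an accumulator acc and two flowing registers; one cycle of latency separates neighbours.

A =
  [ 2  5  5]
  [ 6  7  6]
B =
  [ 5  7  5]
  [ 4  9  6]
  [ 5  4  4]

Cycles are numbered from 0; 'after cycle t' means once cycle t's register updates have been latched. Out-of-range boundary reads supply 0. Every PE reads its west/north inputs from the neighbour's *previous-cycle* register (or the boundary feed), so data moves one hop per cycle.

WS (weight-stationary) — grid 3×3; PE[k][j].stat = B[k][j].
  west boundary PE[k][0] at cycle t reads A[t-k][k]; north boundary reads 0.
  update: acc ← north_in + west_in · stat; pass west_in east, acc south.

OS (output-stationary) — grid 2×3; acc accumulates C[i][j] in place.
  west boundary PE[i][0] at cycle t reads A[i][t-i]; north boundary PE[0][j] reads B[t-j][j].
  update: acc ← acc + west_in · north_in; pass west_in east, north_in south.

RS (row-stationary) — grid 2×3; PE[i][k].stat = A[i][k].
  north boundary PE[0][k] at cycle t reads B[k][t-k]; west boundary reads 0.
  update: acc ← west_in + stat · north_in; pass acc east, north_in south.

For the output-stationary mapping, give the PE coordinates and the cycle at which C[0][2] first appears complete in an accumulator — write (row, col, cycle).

OS: C[0][2] accumulates in PE[0][2]:
  [0] (0,2) acc=0 (h:0 v:0)
  [1] (0,2) acc=0 (h:0 v:0)
  [2] (0,2) acc=10 (h:2 v:5)
  [3] (0,2) acc=40 (h:5 v:6)
  [4] (0,2) acc=60 (h:5 v:4)

(row, col, cycle) = (0, 2, 4)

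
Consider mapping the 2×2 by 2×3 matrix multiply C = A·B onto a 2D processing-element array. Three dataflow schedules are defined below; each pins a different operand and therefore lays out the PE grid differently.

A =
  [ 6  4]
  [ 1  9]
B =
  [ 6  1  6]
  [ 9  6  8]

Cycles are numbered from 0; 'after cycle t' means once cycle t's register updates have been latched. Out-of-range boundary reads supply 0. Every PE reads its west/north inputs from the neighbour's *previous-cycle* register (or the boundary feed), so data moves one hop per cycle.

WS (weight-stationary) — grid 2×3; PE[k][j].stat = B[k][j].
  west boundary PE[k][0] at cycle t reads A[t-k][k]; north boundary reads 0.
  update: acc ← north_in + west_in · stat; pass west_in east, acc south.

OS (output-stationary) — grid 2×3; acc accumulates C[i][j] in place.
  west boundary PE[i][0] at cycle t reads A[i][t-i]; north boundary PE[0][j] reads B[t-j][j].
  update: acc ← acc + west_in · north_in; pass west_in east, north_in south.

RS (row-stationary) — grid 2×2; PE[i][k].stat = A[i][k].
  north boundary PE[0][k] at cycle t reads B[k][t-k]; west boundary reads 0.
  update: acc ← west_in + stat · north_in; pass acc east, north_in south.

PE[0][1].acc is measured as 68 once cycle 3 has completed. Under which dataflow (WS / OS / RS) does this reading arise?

— WS: 2×3; PE[0][1] trace:
  cycle 0: PE[0][1] → acc 0, east 0, south 0
  cycle 1: PE[0][1] → acc 6, east 6, south 6
  cycle 2: PE[0][1] → acc 1, east 1, south 1
  cycle 3: PE[0][1] → acc 0, east 0, south 0
— OS: 2×3; PE[0][1] trace:
  cycle 0: PE[0][1] → acc 0, east 0, south 0
  cycle 1: PE[0][1] → acc 6, east 6, south 1
  cycle 2: PE[0][1] → acc 30, east 4, south 6
  cycle 3: PE[0][1] → acc 30, east 0, south 0
— RS: 2×2; PE[0][1] trace:
  cycle 0: PE[0][1] → acc 0, east 0, south 0
  cycle 1: PE[0][1] → acc 72, east 72, south 9
  cycle 2: PE[0][1] → acc 30, east 30, south 6
  cycle 3: PE[0][1] → acc 68, east 68, south 8

dataflow = RS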